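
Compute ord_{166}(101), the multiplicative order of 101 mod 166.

82

The order of 101 must divide φ(166) = φ(2)·φ(83) = 1·82 = 82 = 2 · 41.
Divisors of 82: 1, 2, 41, 82.
Test each divisor d:
101^1 ≡ 101
101^2 ≡ 75
101^41 ≡ 165
101^82 ≡ 1
The smallest such exponent is 82, so the order of 101 is 82.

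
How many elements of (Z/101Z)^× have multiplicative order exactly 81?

0

φ(101) = 101 − 1 = 100 = 2^2 · 5^2.
In a cyclic group of order 100, there are φ(d) elements of order d for each divisor d of 100, and zero for non-divisors.
Here 100 is not a multiple of 81, so there are no elements of order 81.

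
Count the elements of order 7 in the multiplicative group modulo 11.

φ(11) = 11 − 1 = 10 = 2 · 5.
In a cyclic group of order 10, there are φ(d) elements of order d for each divisor d of 10, and zero for non-divisors.
7 does not divide 10, so no element of (Z/11Z)^× has order 7.

0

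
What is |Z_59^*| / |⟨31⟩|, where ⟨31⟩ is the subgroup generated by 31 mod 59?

1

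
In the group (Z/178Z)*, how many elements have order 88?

40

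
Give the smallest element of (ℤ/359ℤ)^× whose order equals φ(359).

φ(359) = 359 − 1 = 358 = 2 · 179.
g is a primitive root iff g^(358/q) ≢ 1 (mod 359) for each prime q ∈ {2, 179}.
g = 2: 2^179 ≡ 1 — hits 1, so not a primitive root.
g = 3: 3^179 ≡ 1 — hits 1, so not a primitive root.
g = 4: 4^179 ≡ 1 — hits 1, so not a primitive root.
g = 5: 5^179 ≡ 1 — hits 1, so not a primitive root.
g = 6: 6^179 ≡ 1 — hits 1, so not a primitive root.
g = 7: 7^179 ≡ 358; 7^2 ≡ 49 — none is 1, so 7 is a primitive root.
The smallest primitive root modulo 359 is 7.

7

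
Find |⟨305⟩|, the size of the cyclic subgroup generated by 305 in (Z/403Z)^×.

12

The order of 305 must divide φ(403) = φ(13·31) = (13−1)·(31−1) = 12·30 = 360 = 2^3 · 3^2 · 5.
Divisors of 360: 1, 2, 3, 4, 5, 6, 8, 9, 10, 12, 15, 18, 20, 24, 30, 36, 40, 45, 60, 72, 90, 120, 180, 360.
Evaluate successive powers at the divisors of 360:
305^1 ≡ 305 (mod 403)
305^2 ≡ 335 (mod 403)
305^3 ≡ 216 (mod 403)
305^4 ≡ 191 (mod 403)
305^5 ≡ 223 (mod 403)
305^6 ≡ 311 (mod 403)
305^8 ≡ 211 (mod 403)
305^9 ≡ 278 (mod 403)
305^10 ≡ 160 (mod 403)
305^12 ≡ 1 (mod 403) ✓
So ord_403(305) = 12.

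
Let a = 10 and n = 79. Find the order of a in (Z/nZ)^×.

13

By Lagrange's theorem, ord_79(10) divides φ(79) = 79 − 1 = 78 = 2 · 3 · 13.
Divisors of 78: 1, 2, 3, 6, 13, 26, 39, 78.
Check 10^d mod 79 for each divisor in increasing order:
10^1 ≡ 10 (mod 79)
10^2 ≡ 21 (mod 79)
10^3 ≡ 52 (mod 79)
10^6 ≡ 18 (mod 79)
10^13 ≡ 1 (mod 79) ✓
Hence ord(10) = 13.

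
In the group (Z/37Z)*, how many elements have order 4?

2

φ(37) = 37 − 1 = 36 = 2^2 · 3^2.
Since (Z/37Z)^× is cyclic of order 36, the number of elements of order d is φ(d) when d | 36 and 0 otherwise.
4 = 2^2 divides 36, and φ(4) = 2.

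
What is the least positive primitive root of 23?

5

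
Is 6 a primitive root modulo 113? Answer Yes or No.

φ(113) = 113 − 1 = 112 = 2^4 · 7.
It suffices to check that the order of 6 is not a proper divisor of 112: compute 6^(112/q) for q ∈ {2, 7}.
6^56 ≡ 112 (mod 113)  [q = 2: ≢ 1 ✓]
6^16 ≡ 30 (mod 113)  [q = 7: ≢ 1 ✓]
Every test exponent gives a nontrivial residue, hence 6 generates the full group.

Yes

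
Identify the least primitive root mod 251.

φ(251) = 251 − 1 = 250 = 2 · 5^3.
Test candidates g = 2, 3, … against the prime factors q ∈ {2, 5} of φ(251): g is a generator iff g^(250/q) ≢ 1 for every such q.
g = 2: 2^125 ≡ 250; 2^50 ≡ 1 — hits 1, so not a primitive root.
g = 3: 3^125 ≡ 1 — hits 1, so not a primitive root.
g = 4: 4^125 ≡ 1 — hits 1, so not a primitive root.
g = 5: 5^125 ≡ 1 — hits 1, so not a primitive root.
g = 6: 6^125 ≡ 250; 6^50 ≡ 219 — none is 1, so 6 is a primitive root.
Hence the least primitive root of 251 is 6.

6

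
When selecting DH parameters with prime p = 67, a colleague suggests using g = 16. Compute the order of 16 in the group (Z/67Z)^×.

33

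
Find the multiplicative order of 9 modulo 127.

The order of 9 must divide φ(127) = 127 − 1 = 126 = 2 · 3^2 · 7.
Divisors of 126: 1, 2, 3, 6, 7, 9, 14, 18, 21, 42, 63, 126.
Test each divisor d:
9^1 ≡ 9 (mod 127)
9^2 ≡ 81 (mod 127)
9^3 ≡ 94 (mod 127)
9^6 ≡ 73 (mod 127)
9^7 ≡ 22 (mod 127)
9^9 ≡ 4 (mod 127)
9^14 ≡ 103 (mod 127)
9^18 ≡ 16 (mod 127)
9^21 ≡ 107 (mod 127)
9^42 ≡ 19 (mod 127)
9^63 ≡ 1 (mod 127) ✓
The smallest such exponent is 63, so the order of 9 is 63.

63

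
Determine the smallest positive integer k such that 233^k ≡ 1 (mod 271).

135

ord(233) | φ(271) = 271 − 1 = 270 = 2 · 3^3 · 5.
Divisors of 270: 1, 2, 3, 5, 6, 9, 10, 15, 18, 27, 30, 45, 54, 90, 135, 270.
Test each divisor d:
233^1 ≡ 233
233^2 ≡ 89
233^3 ≡ 141
233^5 ≡ 83
233^6 ≡ 98
233^9 ≡ 268
233^10 ≡ 114
233^15 ≡ 248
233^18 ≡ 9
233^27 ≡ 244
233^30 ≡ 258
233^45 ≡ 28
233^54 ≡ 187
233^90 ≡ 242
233^135 ≡ 1
Hence ord(233) = 135.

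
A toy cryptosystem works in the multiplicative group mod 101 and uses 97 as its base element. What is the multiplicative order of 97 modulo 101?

Since 97 ∈ (Z/101Z)^×, its order divides φ(101) = 101 − 1 = 100 = 2^2 · 5^2.
Divisors of 100: 1, 2, 4, 5, 10, 20, 25, 50, 100.
Evaluate successive powers at the divisors of 100:
97^1 ≡ 97
97^2 ≡ 16
97^4 ≡ 54
97^5 ≡ 87
97^10 ≡ 95
97^20 ≡ 36
97^25 ≡ 1
Hence ord(97) = 25.

25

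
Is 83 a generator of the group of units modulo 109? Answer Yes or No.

φ(109) = 109 − 1 = 108 = 2^2 · 3^3.
83 is a primitive root mod 109 iff 83^(φ(109)/q) ≢ 1 for every prime q | φ(109), i.e. q ∈ {2, 3}.
83^54 ≡ 1 (mod 109)  [q = 2: ≡ 1 ✗]
83^36 ≡ 63 (mod 109)  [q = 3: ≢ 1 ✓]
The check at q = 2 fails, so 83 generates a proper subgroup.

No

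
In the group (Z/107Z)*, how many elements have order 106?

φ(107) = 107 − 1 = 106 = 2 · 53.
(Z/107Z)^× is cyclic (|G| = 106); a cyclic group of order m has exactly φ(d) elements of each order d | m, and none otherwise.
106 = 2 · 53 divides 106, and φ(106) = 52.

52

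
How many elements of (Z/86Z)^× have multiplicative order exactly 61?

φ(86) = φ(2)·φ(43) = 1·42 = 42 = 2 · 3 · 7.
Since (Z/86Z)^× is cyclic of order 42, the number of elements of order d is φ(d) when d | 42 and 0 otherwise.
Since 61 ∤ 42, the count is 0.

0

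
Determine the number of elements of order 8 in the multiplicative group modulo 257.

4

φ(257) = 257 − 1 = 256 = 2^8.
(Z/257Z)^× is cyclic (|G| = 256); a cyclic group of order m has exactly φ(d) elements of each order d | m, and none otherwise.
8 = 2^3 divides 256, and φ(8) = 4.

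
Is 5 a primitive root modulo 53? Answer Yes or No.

Yes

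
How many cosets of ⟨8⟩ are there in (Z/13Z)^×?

The order of 8 must divide φ(13) = 13 − 1 = 12 = 2^2 · 3.
Divisors of 12: 1, 2, 3, 4, 6, 12.
Evaluate successive powers at the divisors of 12:
8^1 ≡ 8 (mod 13)
8^2 ≡ 12 (mod 13)
8^3 ≡ 5 (mod 13)
8^4 ≡ 1 (mod 13) ✓
So ord_13(8) = 4, hence |⟨8⟩| = 4.
Index = |(Z/13Z)^×| / |⟨8⟩| = 12 / 4 = 3.

3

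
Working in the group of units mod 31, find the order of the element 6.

The order of 6 must divide φ(31) = 31 − 1 = 30 = 2 · 3 · 5.
Divisors of 30: 1, 2, 3, 5, 6, 10, 15, 30.
Check 6^d mod 31 for each divisor in increasing order:
6^1 ≡ 6 (mod 31)
6^2 ≡ 5 (mod 31)
6^3 ≡ 30 (mod 31)
6^5 ≡ 26 (mod 31)
6^6 ≡ 1 (mod 31) ✓
Hence ord(6) = 6.

6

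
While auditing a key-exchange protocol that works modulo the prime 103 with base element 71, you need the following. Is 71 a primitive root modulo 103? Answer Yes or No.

φ(103) = 103 − 1 = 102 = 2 · 3 · 17.
71 is a primitive root mod 103 iff 71^(φ(103)/q) ≢ 1 for every prime q | φ(103), i.e. q ∈ {2, 3, 17}.
71^51 ≡ 102 (mod 103)  [q = 2: ≢ 1 ✓]
71^34 ≡ 56 (mod 103)  [q = 3: ≢ 1 ✓]
71^6 ≡ 93 (mod 103)  [q = 17: ≢ 1 ✓]
Every test exponent gives a nontrivial residue, hence 71 generates the full group.

Yes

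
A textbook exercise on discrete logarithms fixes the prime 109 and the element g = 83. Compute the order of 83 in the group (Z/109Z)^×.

54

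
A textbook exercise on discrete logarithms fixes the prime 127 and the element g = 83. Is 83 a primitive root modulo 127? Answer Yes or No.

φ(127) = 127 − 1 = 126 = 2 · 3^2 · 7.
It suffices to check that the order of 83 is not a proper divisor of 126: compute 83^(126/q) for q ∈ {2, 3, 7}.
83^63 ≡ 126 (mod 127)  [q = 2: ≢ 1 ✓]
83^42 ≡ 19 (mod 127)  [q = 3: ≢ 1 ✓]
83^18 ≡ 16 (mod 127)  [q = 7: ≢ 1 ✓]
All checks pass, so 83 has order 126 and is a primitive root modulo 127.

Yes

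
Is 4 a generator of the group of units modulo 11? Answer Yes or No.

φ(11) = 11 − 1 = 10 = 2 · 5.
Test 4^(10/q) mod 11 for each prime factor q of 10:
4^5 ≡ 1 (mod 11)  [q = 2: ≡ 1 ✗]
4^2 ≡ 5 (mod 11)  [q = 5: ≢ 1 ✓]
The check at q = 2 fails, so 4 generates a proper subgroup.

No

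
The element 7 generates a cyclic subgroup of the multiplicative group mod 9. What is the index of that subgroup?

2

The order of 7 must divide φ(9) = φ(3^2) = 3·(3−1) = 6 = 2 · 3.
Divisors of 6: 1, 2, 3, 6.
Check 7^d mod 9 for each divisor in increasing order:
7^1 ≡ 7
7^2 ≡ 4
7^3 ≡ 1
The order of 7 is 3, so the subgroup it generates has 3 elements.
Index = |(Z/9Z)^×| / |⟨7⟩| = 6 / 3 = 2.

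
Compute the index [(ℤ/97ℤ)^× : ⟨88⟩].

4

The order of 88 must divide φ(97) = 97 − 1 = 96 = 2^5 · 3.
Divisors of 96: 1, 2, 3, 4, 6, 8, 12, 16, 24, 32, 48, 96.
Test each divisor d:
88^1 ≡ 88
88^2 ≡ 81
88^3 ≡ 47
88^4 ≡ 62
88^6 ≡ 75
88^8 ≡ 61
88^12 ≡ 96
88^16 ≡ 35
88^24 ≡ 1
The order of 88 is 24, so the subgroup it generates has 24 elements.
The index is φ(97) / ord(88) = 96 / 24 = 4.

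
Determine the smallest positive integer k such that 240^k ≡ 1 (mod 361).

ord(240) | φ(361) = φ(19^2) = 19·(19−1) = 342 = 2 · 3^2 · 19.
Divisors of 342: 1, 2, 3, 6, 9, 18, 19, 38, 57, 114, 171, 342.
Check 240^d mod 361 for each divisor in increasing order:
240^1 ≡ 240 (mod 361)
240^2 ≡ 201 (mod 361)
240^3 ≡ 227 (mod 361)
240^6 ≡ 267 (mod 361)
240^9 ≡ 322 (mod 361)
240^18 ≡ 77 (mod 361)
240^19 ≡ 69 (mod 361)
240^38 ≡ 68 (mod 361)
240^57 ≡ 360 (mod 361)
240^114 ≡ 1 (mod 361) ✓
Hence ord(240) = 114.

114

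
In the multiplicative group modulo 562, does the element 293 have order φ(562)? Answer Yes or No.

Yes

φ(562) = φ(2)·φ(281) = 1·280 = 280 = 2^3 · 5 · 7.
Test 293^(280/q) mod 562 for each prime factor q of 280:
293^140 ≡ 561 (mod 562)  [q = 2: ≢ 1 ✓]
293^56 ≡ 513 (mod 562)  [q = 5: ≢ 1 ✓]
293^40 ≡ 109 (mod 562)  [q = 7: ≢ 1 ✓]
All checks pass, so 293 has order 280 and is a primitive root modulo 562.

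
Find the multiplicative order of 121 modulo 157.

The order of 121 must divide φ(157) = 157 − 1 = 156 = 2^2 · 3 · 13.
Divisors of 156: 1, 2, 3, 4, 6, 12, 13, 26, 39, 52, 78, 156.
Evaluate successive powers at the divisors of 156:
121^1 ≡ 121 (mod 157)
121^2 ≡ 40 (mod 157)
121^3 ≡ 130 (mod 157)
121^4 ≡ 30 (mod 157)
121^6 ≡ 101 (mod 157)
121^12 ≡ 153 (mod 157)
121^13 ≡ 144 (mod 157)
121^26 ≡ 12 (mod 157)
121^39 ≡ 1 (mod 157) ✓
Hence ord(121) = 39.

39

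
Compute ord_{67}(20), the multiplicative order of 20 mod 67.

Since 20 ∈ (Z/67Z)^×, its order divides φ(67) = 67 − 1 = 66 = 2 · 3 · 11.
Divisors of 66: 1, 2, 3, 6, 11, 22, 33, 66.
Compute 20^d (mod 67) for the divisors d until we hit 1:
20^1 ≡ 20 (mod 67)
20^2 ≡ 65 (mod 67)
20^3 ≡ 27 (mod 67)
20^6 ≡ 59 (mod 67)
20^11 ≡ 30 (mod 67)
20^22 ≡ 29 (mod 67)
20^33 ≡ 66 (mod 67)
20^66 ≡ 1 (mod 67) ✓
Therefore the multiplicative order of 20 modulo 67 is 66.

66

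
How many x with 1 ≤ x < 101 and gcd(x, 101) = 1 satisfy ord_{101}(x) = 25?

φ(101) = 101 − 1 = 100 = 2^2 · 5^2.
Since (Z/101Z)^× is cyclic of order 100, the number of elements of order d is φ(d) when d | 100 and 0 otherwise.
25 = 5^2 divides 100, and φ(25) = 20.

20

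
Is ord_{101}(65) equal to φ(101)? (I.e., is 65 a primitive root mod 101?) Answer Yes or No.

No

φ(101) = 101 − 1 = 100 = 2^2 · 5^2.
65 is a primitive root mod 101 iff 65^(φ(101)/q) ≢ 1 for every prime q | φ(101), i.e. q ∈ {2, 5}.
65^50 ≡ 1 (mod 101)  [q = 2: ≡ 1 ✗]
65^20 ≡ 1 (mod 101)  [q = 5: ≡ 1 ✗]
Since 65^50 ≡ 1, the order of 65 divides 50 < 100, so 65 is not a primitive root.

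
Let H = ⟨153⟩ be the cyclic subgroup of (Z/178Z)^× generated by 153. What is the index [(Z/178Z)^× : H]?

8

ord(153) | φ(178) = φ(2)·φ(89) = 1·88 = 88 = 2^3 · 11.
Divisors of 88: 1, 2, 4, 8, 11, 22, 44, 88.
Check 153^d mod 178 for each divisor in increasing order:
153^1 ≡ 153 (mod 178)
153^2 ≡ 91 (mod 178)
153^4 ≡ 93 (mod 178)
153^8 ≡ 105 (mod 178)
153^11 ≡ 1 (mod 178) ✓
The order of 153 is 11, so the subgroup it generates has 11 elements.
[(Z/178Z)^× : ⟨153⟩] = 88/11 = 8.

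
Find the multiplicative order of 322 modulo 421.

210

The order of 322 must divide φ(421) = 421 − 1 = 420 = 2^2 · 3 · 5 · 7.
Divisors of 420: 1, 2, 3, 4, 5, 6, 7, 10, 12, 14, 15, 20, 21, 28, 30, 35, 42, 60, 70, 84, 105, 140, 210, 420.
Test each divisor d:
322^1 ≡ 322 (mod 421)
322^2 ≡ 118 (mod 421)
322^3 ≡ 106 (mod 421)
322^4 ≡ 31 (mod 421)
322^5 ≡ 299 (mod 421)
322^6 ≡ 290 (mod 421)
322^7 ≡ 339 (mod 421)
322^10 ≡ 149 (mod 421)
322^12 ≡ 321 (mod 421)
322^14 ≡ 409 (mod 421)
322^15 ≡ 346 (mod 421)
322^20 ≡ 309 (mod 421)
322^21 ≡ 142 (mod 421)
322^28 ≡ 144 (mod 421)
322^30 ≡ 152 (mod 421)
322^35 ≡ 401 (mod 421)
322^42 ≡ 377 (mod 421)
322^60 ≡ 370 (mod 421)
322^70 ≡ 400 (mod 421)
322^84 ≡ 252 (mod 421)
322^105 ≡ 420 (mod 421)
322^140 ≡ 20 (mod 421)
322^210 ≡ 1 (mod 421) ✓
Hence ord(322) = 210.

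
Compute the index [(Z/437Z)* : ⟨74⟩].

2

ord(74) | φ(437) = φ(19·23) = (19−1)·(23−1) = 18·22 = 396 = 2^2 · 3^2 · 11.
Divisors of 396: 1, 2, 3, 4, 6, 9, 11, 12, 18, 22, 33, 36, 44, 66, 99, 132, 198, 396.
Check 74^d mod 437 for each divisor in increasing order:
74^1 ≡ 74 (mod 437)
74^2 ≡ 232 (mod 437)
74^3 ≡ 125 (mod 437)
74^4 ≡ 73 (mod 437)
74^6 ≡ 330 (mod 437)
74^9 ≡ 172 (mod 437)
74^11 ≡ 137 (mod 437)
74^12 ≡ 87 (mod 437)
74^18 ≡ 305 (mod 437)
74^22 ≡ 415 (mod 437)
74^33 ≡ 45 (mod 437)
74^36 ≡ 381 (mod 437)
74^44 ≡ 47 (mod 437)
74^66 ≡ 277 (mod 437)
74^99 ≡ 229 (mod 437)
74^132 ≡ 254 (mod 437)
74^198 ≡ 1 (mod 437) ✓
So ord_437(74) = 198, hence |⟨74⟩| = 198.
The index is φ(437) / ord(74) = 396 / 198 = 2.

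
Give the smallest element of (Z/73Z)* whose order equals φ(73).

φ(73) = 73 − 1 = 72 = 2^3 · 3^2.
Test candidates g = 2, 3, … against the prime factors q ∈ {2, 3} of φ(73): g is a generator iff g^(72/q) ≢ 1 for every such q.
g = 2: 2^36 ≡ 1 — hits 1, so not a primitive root.
g = 3: 3^36 ≡ 1 — hits 1, so not a primitive root.
g = 4: 4^36 ≡ 1 — hits 1, so not a primitive root.
g = 5: 5^36 ≡ 72; 5^24 ≡ 8 — none is 1, so 5 is a primitive root.
Hence the least primitive root of 73 is 5.

5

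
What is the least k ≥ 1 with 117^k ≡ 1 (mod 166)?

82

Since 117 ∈ (Z/166Z)^×, its order divides φ(166) = φ(2)·φ(83) = 1·82 = 82 = 2 · 41.
Divisors of 82: 1, 2, 41, 82.
Compute 117^d (mod 166) for the divisors d until we hit 1:
117^1 ≡ 117 (mod 166)
117^2 ≡ 77 (mod 166)
117^41 ≡ 165 (mod 166)
117^82 ≡ 1 (mod 166) ✓
Therefore the multiplicative order of 117 modulo 166 is 82.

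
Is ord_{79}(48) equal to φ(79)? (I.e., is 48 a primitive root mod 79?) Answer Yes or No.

φ(79) = 79 − 1 = 78 = 2 · 3 · 13.
48 is a primitive root mod 79 iff 48^(φ(79)/q) ≢ 1 for every prime q | φ(79), i.e. q ∈ {2, 3, 13}.
48^39 ≡ 78 (mod 79)  [q = 2: ≢ 1 ✓]
48^26 ≡ 55 (mod 79)  [q = 3: ≢ 1 ✓]
48^6 ≡ 64 (mod 79)  [q = 13: ≢ 1 ✓]
Every test exponent gives a nontrivial residue, hence 48 generates the full group.

Yes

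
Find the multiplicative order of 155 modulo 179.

89

Since 155 ∈ (Z/179Z)^×, its order divides φ(179) = 179 − 1 = 178 = 2 · 89.
Divisors of 178: 1, 2, 89, 178.
Check 155^d mod 179 for each divisor in increasing order:
155^1 ≡ 155
155^2 ≡ 39
155^89 ≡ 1
So ord_179(155) = 89.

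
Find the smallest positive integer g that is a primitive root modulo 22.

7

φ(22) = φ(2)·φ(11) = 1·10 = 10 = 2 · 5.
g is a primitive root iff g^(10/q) ≢ 1 (mod 22) for each prime q ∈ {2, 5}.
g = 2: gcd(2, 22) = 2 > 1, not a unit — skip.
g = 3: 3^5 ≡ 1 — hits 1, so not a primitive root.
g = 4: gcd(4, 22) = 2 > 1, not a unit — skip.
g = 5: 5^5 ≡ 1 — hits 1, so not a primitive root.
g = 6: gcd(6, 22) = 2 > 1, not a unit — skip.
g = 7: 7^5 ≡ 21; 7^2 ≡ 5 — none is 1, so 7 is a primitive root.
So 7 is the smallest generator of (Z/22Z)^×.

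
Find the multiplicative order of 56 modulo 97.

96

ord(56) | φ(97) = 97 − 1 = 96 = 2^5 · 3.
Divisors of 96: 1, 2, 3, 4, 6, 8, 12, 16, 24, 32, 48, 96.
Check 56^d mod 97 for each divisor in increasing order:
56^1 ≡ 56 (mod 97)
56^2 ≡ 32 (mod 97)
56^3 ≡ 46 (mod 97)
56^4 ≡ 54 (mod 97)
56^6 ≡ 79 (mod 97)
56^8 ≡ 6 (mod 97)
56^12 ≡ 33 (mod 97)
56^16 ≡ 36 (mod 97)
56^24 ≡ 22 (mod 97)
56^32 ≡ 35 (mod 97)
56^48 ≡ 96 (mod 97)
56^96 ≡ 1 (mod 97) ✓
Hence ord(56) = 96.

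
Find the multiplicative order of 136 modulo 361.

ord(136) | φ(361) = φ(19^2) = 19·(19−1) = 342 = 2 · 3^2 · 19.
Divisors of 342: 1, 2, 3, 6, 9, 18, 19, 38, 57, 114, 171, 342.
Check 136^d mod 361 for each divisor in increasing order:
136^1 ≡ 136
136^2 ≡ 85
136^3 ≡ 8
136^6 ≡ 64
136^9 ≡ 151
136^18 ≡ 58
136^19 ≡ 307
136^38 ≡ 28
136^57 ≡ 293
136^114 ≡ 292
136^171 ≡ 360
136^342 ≡ 1
The smallest such exponent is 342, so the order of 136 is 342.

342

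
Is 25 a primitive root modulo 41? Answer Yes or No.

φ(41) = 41 − 1 = 40 = 2^3 · 5.
It suffices to check that the order of 25 is not a proper divisor of 40: compute 25^(40/q) for q ∈ {2, 5}.
25^20 ≡ 1 (mod 41)  [q = 2: ≡ 1 ✗]
25^8 ≡ 37 (mod 41)  [q = 5: ≢ 1 ✓]
The check at q = 2 fails, so 25 generates a proper subgroup.

No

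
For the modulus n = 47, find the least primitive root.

φ(47) = 47 − 1 = 46 = 2 · 23.
Test candidates g = 2, 3, … against the prime factors q ∈ {2, 23} of φ(47): g is a generator iff g^(46/q) ≢ 1 for every such q.
g = 2: 2^23 ≡ 1 — hits 1, so not a primitive root.
g = 3: 3^23 ≡ 1 — hits 1, so not a primitive root.
g = 4: 4^23 ≡ 1 — hits 1, so not a primitive root.
g = 5: 5^23 ≡ 46; 5^2 ≡ 25 — none is 1, so 5 is a primitive root.
The smallest primitive root modulo 47 is 5.

5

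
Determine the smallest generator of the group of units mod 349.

φ(349) = 349 − 1 = 348 = 2^2 · 3 · 29.
g is a primitive root iff g^(348/q) ≢ 1 (mod 349) for each prime q ∈ {2, 3, 29}.
g = 2: 2^174 ≡ 348; 2^116 ≡ 226; 2^12 ≡ 257 — none is 1, so 2 is a primitive root.
So 2 is the smallest generator of (Z/349Z)^×.

2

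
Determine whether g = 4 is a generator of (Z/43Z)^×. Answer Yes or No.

No

φ(43) = 43 − 1 = 42 = 2 · 3 · 7.
Test 4^(42/q) mod 43 for each prime factor q of 42:
4^21 ≡ 1 (mod 43)  [q = 2: ≡ 1 ✗]
4^14 ≡ 1 (mod 43)  [q = 3: ≡ 1 ✗]
4^6 ≡ 11 (mod 43)  [q = 7: ≢ 1 ✓]
The check at q = 2 fails, so 4 generates a proper subgroup.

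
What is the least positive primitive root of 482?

7

φ(482) = φ(2)·φ(241) = 1·240 = 240 = 2^4 · 3 · 5.
g is a primitive root iff g^(240/q) ≢ 1 (mod 482) for each prime q ∈ {2, 3, 5}.
g = 2: gcd(2, 482) = 2 > 1, not a unit — skip.
g = 3: 3^120 ≡ 1 — hits 1, so not a primitive root.
g = 4: gcd(4, 482) = 2 > 1, not a unit — skip.
g = 5: 5^120 ≡ 1 — hits 1, so not a primitive root.
g = 6: gcd(6, 482) = 2 > 1, not a unit — skip.
g = 7: 7^120 ≡ 481; 7^80 ≡ 15; 7^48 ≡ 91 — none is 1, so 7 is a primitive root.
The smallest primitive root modulo 482 is 7.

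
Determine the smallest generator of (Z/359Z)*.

7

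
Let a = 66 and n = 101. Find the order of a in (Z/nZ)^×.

100

By Lagrange's theorem, ord_101(66) divides φ(101) = 101 − 1 = 100 = 2^2 · 5^2.
Divisors of 100: 1, 2, 4, 5, 10, 20, 25, 50, 100.
Test each divisor d:
66^1 ≡ 66 (mod 101)
66^2 ≡ 13 (mod 101)
66^4 ≡ 68 (mod 101)
66^5 ≡ 44 (mod 101)
66^10 ≡ 17 (mod 101)
66^20 ≡ 87 (mod 101)
66^25 ≡ 91 (mod 101)
66^50 ≡ 100 (mod 101)
66^100 ≡ 1 (mod 101) ✓
Therefore the multiplicative order of 66 modulo 101 is 100.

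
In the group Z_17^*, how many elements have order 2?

φ(17) = 17 − 1 = 16 = 2^4.
In a cyclic group of order 16, there are φ(d) elements of order d for each divisor d of 16, and zero for non-divisors.
2 | 16, and φ(2) = 2 − 1 = 1.

1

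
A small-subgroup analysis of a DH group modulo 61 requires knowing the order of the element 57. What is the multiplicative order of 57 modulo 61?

ord(57) | φ(61) = 61 − 1 = 60 = 2^2 · 3 · 5.
Divisors of 60: 1, 2, 3, 4, 5, 6, 10, 12, 15, 20, 30, 60.
Compute 57^d (mod 61) for the divisors d until we hit 1:
57^1 ≡ 57 (mod 61)
57^2 ≡ 16 (mod 61)
57^3 ≡ 58 (mod 61)
57^4 ≡ 12 (mod 61)
57^5 ≡ 13 (mod 61)
57^6 ≡ 9 (mod 61)
57^10 ≡ 47 (mod 61)
57^12 ≡ 20 (mod 61)
57^15 ≡ 1 (mod 61) ✓
So ord_61(57) = 15.

15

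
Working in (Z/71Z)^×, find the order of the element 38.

By Lagrange's theorem, ord_71(38) divides φ(71) = 71 − 1 = 70 = 2 · 5 · 7.
Divisors of 70: 1, 2, 5, 7, 10, 14, 35, 70.
Test each divisor d:
38^1 ≡ 38 (mod 71)
38^2 ≡ 24 (mod 71)
38^5 ≡ 20 (mod 71)
38^7 ≡ 54 (mod 71)
38^10 ≡ 45 (mod 71)
38^14 ≡ 5 (mod 71)
38^35 ≡ 1 (mod 71) ✓
The smallest such exponent is 35, so the order of 38 is 35.

35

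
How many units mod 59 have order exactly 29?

28

φ(59) = 59 − 1 = 58 = 2 · 29.
Since (Z/59Z)^× is cyclic of order 58, the number of elements of order d is φ(d) when d | 58 and 0 otherwise.
29 | 58, and φ(29) = 29 − 1 = 28.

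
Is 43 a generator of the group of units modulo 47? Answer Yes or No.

φ(47) = 47 − 1 = 46 = 2 · 23.
Test 43^(46/q) mod 47 for each prime factor q of 46:
43^23 ≡ 46 (mod 47)  [q = 2: ≢ 1 ✓]
43^2 ≡ 16 (mod 47)  [q = 23: ≢ 1 ✓]
All checks pass, so 43 has order 46 and is a primitive root modulo 47.

Yes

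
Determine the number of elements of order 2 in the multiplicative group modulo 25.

1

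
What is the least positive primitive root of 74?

5

φ(74) = φ(2)·φ(37) = 1·36 = 36 = 2^2 · 3^2.
g is a primitive root iff g^(36/q) ≢ 1 (mod 74) for each prime q ∈ {2, 3}.
g = 2: gcd(2, 74) = 2 > 1, not a unit — skip.
g = 3: 3^18 ≡ 1 — hits 1, so not a primitive root.
g = 4: gcd(4, 74) = 2 > 1, not a unit — skip.
g = 5: 5^18 ≡ 73; 5^12 ≡ 47 — none is 1, so 5 is a primitive root.
Hence the least primitive root of 74 is 5.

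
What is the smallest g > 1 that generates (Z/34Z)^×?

3

φ(34) = φ(2)·φ(17) = 1·16 = 16 = 2^4.
Test candidates g = 2, 3, … against the prime factors q ∈ {2} of φ(34): g is a generator iff g^(16/q) ≢ 1 for every such q.
g = 2: gcd(2, 34) = 2 > 1, not a unit — skip.
g = 3: 3^8 ≡ 33 — none is 1, so 3 is a primitive root.
The smallest primitive root modulo 34 is 3.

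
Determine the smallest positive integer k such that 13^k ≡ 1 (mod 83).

82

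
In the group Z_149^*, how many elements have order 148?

72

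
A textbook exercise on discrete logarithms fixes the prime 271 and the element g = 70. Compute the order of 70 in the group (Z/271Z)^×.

135

Since 70 ∈ (Z/271Z)^×, its order divides φ(271) = 271 − 1 = 270 = 2 · 3^3 · 5.
Divisors of 270: 1, 2, 3, 5, 6, 9, 10, 15, 18, 27, 30, 45, 54, 90, 135, 270.
Evaluate successive powers at the divisors of 270:
70^1 ≡ 70
70^2 ≡ 22
70^3 ≡ 185
70^5 ≡ 5
70^6 ≡ 79
70^9 ≡ 252
70^10 ≡ 25
70^15 ≡ 125
70^18 ≡ 90
70^27 ≡ 187
70^30 ≡ 178
70^45 ≡ 28
70^54 ≡ 10
70^90 ≡ 242
70^135 ≡ 1
Therefore the multiplicative order of 70 modulo 271 is 135.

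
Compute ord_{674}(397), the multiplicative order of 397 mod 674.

ord(397) | φ(674) = φ(2)·φ(337) = 1·336 = 336 = 2^4 · 3 · 7.
Divisors of 336: 1, 2, 3, 4, 6, 7, 8, 12, 14, 16, 21, 24, 28, 42, 48, 56, 84, 112, 168, 336.
Compute 397^d (mod 674) for the divisors d until we hit 1:
397^1 ≡ 397 (mod 674)
397^2 ≡ 567 (mod 674)
397^3 ≡ 657 (mod 674)
397^4 ≡ 665 (mod 674)
397^6 ≡ 289 (mod 674)
397^7 ≡ 153 (mod 674)
397^8 ≡ 81 (mod 674)
397^12 ≡ 619 (mod 674)
397^14 ≡ 493 (mod 674)
397^16 ≡ 495 (mod 674)
397^21 ≡ 615 (mod 674)
397^24 ≡ 329 (mod 674)
397^28 ≡ 409 (mod 674)
397^42 ≡ 111 (mod 674)
397^48 ≡ 401 (mod 674)
397^56 ≡ 129 (mod 674)
397^84 ≡ 189 (mod 674)
397^112 ≡ 465 (mod 674)
397^168 ≡ 673 (mod 674)
397^336 ≡ 1 (mod 674) ✓
So ord_674(397) = 336.

336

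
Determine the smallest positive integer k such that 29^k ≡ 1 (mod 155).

10

ord(29) | φ(155) = φ(5·31) = (5−1)·(31−1) = 4·30 = 120 = 2^3 · 3 · 5.
Divisors of 120: 1, 2, 3, 4, 5, 6, 8, 10, 12, 15, 20, 24, 30, 40, 60, 120.
Test each divisor d:
29^1 ≡ 29 (mod 155)
29^2 ≡ 66 (mod 155)
29^3 ≡ 54 (mod 155)
29^4 ≡ 16 (mod 155)
29^5 ≡ 154 (mod 155)
29^6 ≡ 126 (mod 155)
29^8 ≡ 101 (mod 155)
29^10 ≡ 1 (mod 155) ✓
The smallest such exponent is 10, so the order of 29 is 10.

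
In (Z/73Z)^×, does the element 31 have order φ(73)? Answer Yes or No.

Yes

φ(73) = 73 − 1 = 72 = 2^3 · 3^2.
Test 31^(72/q) mod 73 for each prime factor q of 72:
31^36 ≡ 72 (mod 73)  [q = 2: ≢ 1 ✓]
31^24 ≡ 64 (mod 73)  [q = 3: ≢ 1 ✓]
None equal 1, so ord_73(31) = 72: 31 is a primitive root.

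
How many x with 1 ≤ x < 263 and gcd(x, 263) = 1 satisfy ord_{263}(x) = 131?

φ(263) = 263 − 1 = 262 = 2 · 131.
Since (Z/263Z)^× is cyclic of order 262, the number of elements of order d is φ(d) when d | 262 and 0 otherwise.
131 | 262, and φ(131) = 131 − 1 = 130.

130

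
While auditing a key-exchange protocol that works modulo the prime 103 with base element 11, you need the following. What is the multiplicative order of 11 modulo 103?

Since 11 ∈ (Z/103Z)^×, its order divides φ(103) = 103 − 1 = 102 = 2 · 3 · 17.
Divisors of 102: 1, 2, 3, 6, 17, 34, 51, 102.
Check 11^d mod 103 for each divisor in increasing order:
11^1 ≡ 11 (mod 103)
11^2 ≡ 18 (mod 103)
11^3 ≡ 95 (mod 103)
11^6 ≡ 64 (mod 103)
11^17 ≡ 57 (mod 103)
11^34 ≡ 56 (mod 103)
11^51 ≡ 102 (mod 103)
11^102 ≡ 1 (mod 103) ✓
The smallest such exponent is 102, so the order of 11 is 102.

102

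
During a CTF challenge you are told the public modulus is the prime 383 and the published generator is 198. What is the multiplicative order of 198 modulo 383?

382

ord(198) | φ(383) = 383 − 1 = 382 = 2 · 191.
Divisors of 382: 1, 2, 191, 382.
Check 198^d mod 383 for each divisor in increasing order:
198^1 ≡ 198
198^2 ≡ 138
198^191 ≡ 382
198^382 ≡ 1
The smallest such exponent is 382, so the order of 198 is 382.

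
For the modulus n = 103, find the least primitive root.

5

φ(103) = 103 − 1 = 102 = 2 · 3 · 17.
g is a primitive root iff g^(102/q) ≢ 1 (mod 103) for each prime q ∈ {2, 3, 17}.
g = 2: 2^51 ≡ 1 — hits 1, so not a primitive root.
g = 3: 3^51 ≡ 102; 3^34 ≡ 1 — hits 1, so not a primitive root.
g = 4: 4^51 ≡ 1 — hits 1, so not a primitive root.
g = 5: 5^51 ≡ 102; 5^34 ≡ 56; 5^6 ≡ 72 — none is 1, so 5 is a primitive root.
The smallest primitive root modulo 103 is 5.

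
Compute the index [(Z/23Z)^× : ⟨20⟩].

The order of 20 must divide φ(23) = 23 − 1 = 22 = 2 · 11.
Divisors of 22: 1, 2, 11, 22.
Evaluate successive powers at the divisors of 22:
20^1 ≡ 20
20^2 ≡ 9
20^11 ≡ 22
20^22 ≡ 1
So ord_23(20) = 22, hence |⟨20⟩| = 22.
[(Z/23Z)^× : ⟨20⟩] = 22/22 = 1.

1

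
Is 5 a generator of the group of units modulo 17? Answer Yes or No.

φ(17) = 17 − 1 = 16 = 2^4.
It suffices to check that the order of 5 is not a proper divisor of 16: compute 5^(16/q) for q ∈ {2}.
5^8 ≡ 16 (mod 17)  [q = 2: ≢ 1 ✓]
Every test exponent gives a nontrivial residue, hence 5 generates the full group.

Yes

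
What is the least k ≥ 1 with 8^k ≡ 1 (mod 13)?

4

The order of 8 must divide φ(13) = 13 − 1 = 12 = 2^2 · 3.
Divisors of 12: 1, 2, 3, 4, 6, 12.
Check 8^d mod 13 for each divisor in increasing order:
8^1 ≡ 8
8^2 ≡ 12
8^3 ≡ 5
8^4 ≡ 1
Hence ord(8) = 4.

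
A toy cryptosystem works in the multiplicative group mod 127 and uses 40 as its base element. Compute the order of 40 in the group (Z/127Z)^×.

ord(40) | φ(127) = 127 − 1 = 126 = 2 · 3^2 · 7.
Divisors of 126: 1, 2, 3, 6, 7, 9, 14, 18, 21, 42, 63, 126.
Evaluate successive powers at the divisors of 126:
40^1 ≡ 40
40^2 ≡ 76
40^3 ≡ 119
40^6 ≡ 64
40^7 ≡ 20
40^9 ≡ 123
40^14 ≡ 19
40^18 ≡ 16
40^21 ≡ 126
40^42 ≡ 1
So ord_127(40) = 42.

42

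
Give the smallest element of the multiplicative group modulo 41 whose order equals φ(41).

6

φ(41) = 41 − 1 = 40 = 2^3 · 5.
Test candidates g = 2, 3, … against the prime factors q ∈ {2, 5} of φ(41): g is a generator iff g^(40/q) ≢ 1 for every such q.
g = 2: 2^20 ≡ 1 — hits 1, so not a primitive root.
g = 3: 3^20 ≡ 40; 3^8 ≡ 1 — hits 1, so not a primitive root.
g = 4: 4^20 ≡ 1 — hits 1, so not a primitive root.
g = 5: 5^20 ≡ 1 — hits 1, so not a primitive root.
g = 6: 6^20 ≡ 40; 6^8 ≡ 10 — none is 1, so 6 is a primitive root.
The smallest primitive root modulo 41 is 6.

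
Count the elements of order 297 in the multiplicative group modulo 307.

0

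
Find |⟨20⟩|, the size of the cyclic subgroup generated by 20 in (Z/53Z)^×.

52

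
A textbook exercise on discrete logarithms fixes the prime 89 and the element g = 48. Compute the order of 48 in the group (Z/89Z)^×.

Since 48 ∈ (Z/89Z)^×, its order divides φ(89) = 89 − 1 = 88 = 2^3 · 11.
Divisors of 88: 1, 2, 4, 8, 11, 22, 44, 88.
Evaluate successive powers at the divisors of 88:
48^1 ≡ 48 (mod 89)
48^2 ≡ 79 (mod 89)
48^4 ≡ 11 (mod 89)
48^8 ≡ 32 (mod 89)
48^11 ≡ 37 (mod 89)
48^22 ≡ 34 (mod 89)
48^44 ≡ 88 (mod 89)
48^88 ≡ 1 (mod 89) ✓
The smallest such exponent is 88, so the order of 48 is 88.

88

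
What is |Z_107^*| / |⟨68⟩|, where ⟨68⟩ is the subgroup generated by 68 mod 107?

ord(68) | φ(107) = 107 − 1 = 106 = 2 · 53.
Divisors of 106: 1, 2, 53, 106.
Check 68^d mod 107 for each divisor in increasing order:
68^1 ≡ 68 (mod 107)
68^2 ≡ 23 (mod 107)
68^53 ≡ 106 (mod 107)
68^106 ≡ 1 (mod 107) ✓
Thus |⟨68⟩| = ord(68) = 106.
[(Z/107Z)^× : ⟨68⟩] = 106/106 = 1.

1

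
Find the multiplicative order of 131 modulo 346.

By Lagrange's theorem, ord_346(131) divides φ(346) = φ(2)·φ(173) = 1·172 = 172 = 2^2 · 43.
Divisors of 172: 1, 2, 4, 43, 86, 172.
Compute 131^d (mod 346) for the divisors d until we hit 1:
131^1 ≡ 131 (mod 346)
131^2 ≡ 207 (mod 346)
131^4 ≡ 291 (mod 346)
131^43 ≡ 253 (mod 346)
131^86 ≡ 345 (mod 346)
131^172 ≡ 1 (mod 346) ✓
Therefore the multiplicative order of 131 modulo 346 is 172.

172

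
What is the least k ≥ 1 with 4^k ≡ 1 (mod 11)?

5

Since 4 ∈ (Z/11Z)^×, its order divides φ(11) = 11 − 1 = 10 = 2 · 5.
Divisors of 10: 1, 2, 5, 10.
Test each divisor d:
4^1 ≡ 4
4^2 ≡ 5
4^5 ≡ 1
Hence ord(4) = 5.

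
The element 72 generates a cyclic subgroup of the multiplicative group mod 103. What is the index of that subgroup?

6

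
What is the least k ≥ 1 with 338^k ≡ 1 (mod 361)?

Since 338 ∈ (Z/361Z)^×, its order divides φ(361) = φ(19^2) = 19·(19−1) = 342 = 2 · 3^2 · 19.
Divisors of 342: 1, 2, 3, 6, 9, 18, 19, 38, 57, 114, 171, 342.
Test each divisor d:
338^1 ≡ 338
338^2 ≡ 168
338^3 ≡ 107
338^6 ≡ 258
338^9 ≡ 170
338^18 ≡ 20
338^19 ≡ 262
338^38 ≡ 54
338^57 ≡ 69
338^114 ≡ 68
338^171 ≡ 360
338^342 ≡ 1
Therefore the multiplicative order of 338 modulo 361 is 342.

342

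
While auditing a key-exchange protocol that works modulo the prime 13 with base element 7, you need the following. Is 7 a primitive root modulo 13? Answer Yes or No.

φ(13) = 13 − 1 = 12 = 2^2 · 3.
7 is a primitive root mod 13 iff 7^(φ(13)/q) ≢ 1 for every prime q | φ(13), i.e. q ∈ {2, 3}.
7^6 ≡ 12 (mod 13)  [q = 2: ≢ 1 ✓]
7^4 ≡ 9 (mod 13)  [q = 3: ≢ 1 ✓]
Every test exponent gives a nontrivial residue, hence 7 generates the full group.

Yes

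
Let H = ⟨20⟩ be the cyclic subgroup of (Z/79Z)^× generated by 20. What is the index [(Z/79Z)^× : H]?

2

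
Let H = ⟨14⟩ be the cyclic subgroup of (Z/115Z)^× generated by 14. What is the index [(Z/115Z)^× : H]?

Since 14 ∈ (Z/115Z)^×, its order divides φ(115) = φ(5·23) = (5−1)·(23−1) = 4·22 = 88 = 2^3 · 11.
Divisors of 88: 1, 2, 4, 8, 11, 22, 44, 88.
Evaluate successive powers at the divisors of 88:
14^1 ≡ 14 (mod 115)
14^2 ≡ 81 (mod 115)
14^4 ≡ 6 (mod 115)
14^8 ≡ 36 (mod 115)
14^11 ≡ 114 (mod 115)
14^22 ≡ 1 (mod 115) ✓
Thus |⟨14⟩| = ord(14) = 22.
[(Z/115Z)^× : ⟨14⟩] = 88/22 = 4.

4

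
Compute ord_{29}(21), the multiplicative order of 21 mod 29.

28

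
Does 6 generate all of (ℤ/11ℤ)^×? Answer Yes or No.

φ(11) = 11 − 1 = 10 = 2 · 5.
6 is a primitive root mod 11 iff 6^(φ(11)/q) ≢ 1 for every prime q | φ(11), i.e. q ∈ {2, 5}.
6^5 ≡ 10 (mod 11)  [q = 2: ≢ 1 ✓]
6^2 ≡ 3 (mod 11)  [q = 5: ≢ 1 ✓]
None equal 1, so ord_11(6) = 10: 6 is a primitive root.

Yes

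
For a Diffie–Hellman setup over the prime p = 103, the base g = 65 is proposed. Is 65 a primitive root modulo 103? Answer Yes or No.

φ(103) = 103 − 1 = 102 = 2 · 3 · 17.
An element g generates (Z/103Z)^× iff g^(102/q) ≢ 1 (mod 103) for each prime q ∈ {2, 3, 17}.
65^51 ≡ 102 (mod 103)  [q = 2: ≢ 1 ✓]
65^34 ≡ 56 (mod 103)  [q = 3: ≢ 1 ✓]
65^6 ≡ 8 (mod 103)  [q = 17: ≢ 1 ✓]
None equal 1, so ord_103(65) = 102: 65 is a primitive root.

Yes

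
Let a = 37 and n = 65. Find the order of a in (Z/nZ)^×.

12

ord(37) | φ(65) = φ(5·13) = (5−1)·(13−1) = 4·12 = 48 = 2^4 · 3.
Divisors of 48: 1, 2, 3, 4, 6, 8, 12, 16, 24, 48.
Test each divisor d:
37^1 ≡ 37 (mod 65)
37^2 ≡ 4 (mod 65)
37^3 ≡ 18 (mod 65)
37^4 ≡ 16 (mod 65)
37^6 ≡ 64 (mod 65)
37^8 ≡ 61 (mod 65)
37^12 ≡ 1 (mod 65) ✓
So ord_65(37) = 12.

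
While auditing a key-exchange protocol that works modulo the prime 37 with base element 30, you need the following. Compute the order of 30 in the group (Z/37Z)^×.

By Lagrange's theorem, ord_37(30) divides φ(37) = 37 − 1 = 36 = 2^2 · 3^2.
Divisors of 36: 1, 2, 3, 4, 6, 9, 12, 18, 36.
Test each divisor d:
30^1 ≡ 30 (mod 37)
30^2 ≡ 12 (mod 37)
30^3 ≡ 27 (mod 37)
30^4 ≡ 33 (mod 37)
30^6 ≡ 26 (mod 37)
30^9 ≡ 36 (mod 37)
30^12 ≡ 10 (mod 37)
30^18 ≡ 1 (mod 37) ✓
The smallest such exponent is 18, so the order of 30 is 18.

18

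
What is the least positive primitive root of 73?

5

φ(73) = 73 − 1 = 72 = 2^3 · 3^2.
Test candidates g = 2, 3, … against the prime factors q ∈ {2, 3} of φ(73): g is a generator iff g^(72/q) ≢ 1 for every such q.
g = 2: 2^36 ≡ 1 — hits 1, so not a primitive root.
g = 3: 3^36 ≡ 1 — hits 1, so not a primitive root.
g = 4: 4^36 ≡ 1 — hits 1, so not a primitive root.
g = 5: 5^36 ≡ 72; 5^24 ≡ 8 — none is 1, so 5 is a primitive root.
Hence the least primitive root of 73 is 5.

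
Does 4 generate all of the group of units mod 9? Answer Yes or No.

No

φ(9) = φ(3^2) = 3·(3−1) = 6 = 2 · 3.
4 is a primitive root mod 9 iff 4^(φ(9)/q) ≢ 1 for every prime q | φ(9), i.e. q ∈ {2, 3}.
4^3 ≡ 1 (mod 9)  [q = 2: ≡ 1 ✗]
4^2 ≡ 7 (mod 9)  [q = 3: ≢ 1 ✓]
4^3 ≡ 1 shows ord(4) | 3, strictly less than φ(9); not a primitive root.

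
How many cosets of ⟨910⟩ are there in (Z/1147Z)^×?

6

ord(910) | φ(1147) = φ(31·37) = (31−1)·(37−1) = 30·36 = 1080 = 2^3 · 3^3 · 5.
Divisors of 1080: 1, 2, 3, 4, 5, 6, 8, 9, 10, 12, 15, 18, 20, 24, 27, 30, 36, 40, 45, 54, 60, 72, 90, 108, 120, 135, 180, 216, 270, 360, 540, 1080.
Evaluate successive powers at the divisors of 1080:
910^1 ≡ 910 (mod 1147)
910^2 ≡ 1113 (mod 1147)
910^3 ≡ 29 (mod 1147)
910^4 ≡ 9 (mod 1147)
910^5 ≡ 161 (mod 1147)
910^6 ≡ 841 (mod 1147)
910^8 ≡ 81 (mod 1147)
910^9 ≡ 302 (mod 1147)
910^10 ≡ 687 (mod 1147)
910^12 ≡ 729 (mod 1147)
910^15 ≡ 495 (mod 1147)
910^18 ≡ 591 (mod 1147)
910^20 ≡ 552 (mod 1147)
910^24 ≡ 380 (mod 1147)
910^27 ≡ 697 (mod 1147)
910^30 ≡ 714 (mod 1147)
910^36 ≡ 593 (mod 1147)
910^40 ≡ 749 (mod 1147)
910^45 ≡ 154 (mod 1147)
910^54 ≡ 628 (mod 1147)
910^60 ≡ 528 (mod 1147)
910^72 ≡ 667 (mod 1147)
910^90 ≡ 776 (mod 1147)
910^108 ≡ 963 (mod 1147)
910^120 ≡ 63 (mod 1147)
910^135 ≡ 216 (mod 1147)
910^180 ≡ 1 (mod 1147) ✓
The order of 910 is 180, so the subgroup it generates has 180 elements.
Index = |(Z/1147Z)^×| / |⟨910⟩| = 1080 / 180 = 6.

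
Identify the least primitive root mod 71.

7

φ(71) = 71 − 1 = 70 = 2 · 5 · 7.
Test candidates g = 2, 3, … against the prime factors q ∈ {2, 5, 7} of φ(71): g is a generator iff g^(70/q) ≢ 1 for every such q.
g = 2: 2^35 ≡ 1 — hits 1, so not a primitive root.
g = 3: 3^35 ≡ 1 — hits 1, so not a primitive root.
g = 4: 4^35 ≡ 1 — hits 1, so not a primitive root.
g = 5: 5^35 ≡ 1 — hits 1, so not a primitive root.
g = 6: 6^35 ≡ 1 — hits 1, so not a primitive root.
g = 7: 7^35 ≡ 70; 7^14 ≡ 54; 7^10 ≡ 45 — none is 1, so 7 is a primitive root.
Hence the least primitive root of 71 is 7.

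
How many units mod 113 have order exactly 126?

0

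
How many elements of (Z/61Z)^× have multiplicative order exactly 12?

φ(61) = 61 − 1 = 60 = 2^2 · 3 · 5.
Since (Z/61Z)^× is cyclic of order 60, the number of elements of order d is φ(d) when d | 60 and 0 otherwise.
12 = 2^2 · 3 divides 60, and φ(12) = 4.

4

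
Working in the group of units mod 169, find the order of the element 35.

39

The order of 35 must divide φ(169) = φ(13^2) = 13·(13−1) = 156 = 2^2 · 3 · 13.
Divisors of 156: 1, 2, 3, 4, 6, 12, 13, 26, 39, 52, 78, 156.
Compute 35^d (mod 169) for the divisors d until we hit 1:
35^1 ≡ 35
35^2 ≡ 42
35^3 ≡ 118
35^4 ≡ 74
35^6 ≡ 66
35^12 ≡ 131
35^13 ≡ 22
35^26 ≡ 146
35^39 ≡ 1
Hence ord(35) = 39.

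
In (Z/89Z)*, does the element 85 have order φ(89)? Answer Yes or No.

No

φ(89) = 89 − 1 = 88 = 2^3 · 11.
An element g generates (Z/89Z)^× iff g^(88/q) ≢ 1 (mod 89) for each prime q ∈ {2, 11}.
85^44 ≡ 1 (mod 89)  [q = 2: ≡ 1 ✗]
85^8 ≡ 32 (mod 89)  [q = 11: ≢ 1 ✓]
85^44 ≡ 1 shows ord(85) | 44, strictly less than φ(89); not a primitive root.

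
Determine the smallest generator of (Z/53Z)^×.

2

φ(53) = 53 − 1 = 52 = 2^2 · 13.
Test candidates g = 2, 3, … against the prime factors q ∈ {2, 13} of φ(53): g is a generator iff g^(52/q) ≢ 1 for every such q.
g = 2: 2^26 ≡ 52; 2^4 ≡ 16 — none is 1, so 2 is a primitive root.
So 2 is the smallest generator of (Z/53Z)^×.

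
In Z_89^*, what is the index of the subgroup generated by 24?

1

ord(24) | φ(89) = 89 − 1 = 88 = 2^3 · 11.
Divisors of 88: 1, 2, 4, 8, 11, 22, 44, 88.
Compute 24^d (mod 89) for the divisors d until we hit 1:
24^1 ≡ 24 (mod 89)
24^2 ≡ 42 (mod 89)
24^4 ≡ 73 (mod 89)
24^8 ≡ 78 (mod 89)
24^11 ≡ 37 (mod 89)
24^22 ≡ 34 (mod 89)
24^44 ≡ 88 (mod 89)
24^88 ≡ 1 (mod 89) ✓
So ord_89(24) = 88, hence |⟨24⟩| = 88.
[(Z/89Z)^× : ⟨24⟩] = 88/88 = 1.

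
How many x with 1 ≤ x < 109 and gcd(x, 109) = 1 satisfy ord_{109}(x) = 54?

18

φ(109) = 109 − 1 = 108 = 2^2 · 3^3.
(Z/109Z)^× is cyclic (|G| = 108); a cyclic group of order m has exactly φ(d) elements of each order d | m, and none otherwise.
54 = 2 · 3^3 divides 108, and φ(54) = 18.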